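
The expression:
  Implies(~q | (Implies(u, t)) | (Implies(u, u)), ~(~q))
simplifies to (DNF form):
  q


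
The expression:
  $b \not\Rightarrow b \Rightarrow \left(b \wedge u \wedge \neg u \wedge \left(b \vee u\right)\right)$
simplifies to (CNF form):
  $\text{True}$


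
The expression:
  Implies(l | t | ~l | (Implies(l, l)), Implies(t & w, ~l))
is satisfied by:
  {l: False, t: False, w: False}
  {w: True, l: False, t: False}
  {t: True, l: False, w: False}
  {w: True, t: True, l: False}
  {l: True, w: False, t: False}
  {w: True, l: True, t: False}
  {t: True, l: True, w: False}


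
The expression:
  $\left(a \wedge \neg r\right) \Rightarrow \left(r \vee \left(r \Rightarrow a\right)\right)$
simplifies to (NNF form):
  $\text{True}$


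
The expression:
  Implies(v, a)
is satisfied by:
  {a: True, v: False}
  {v: False, a: False}
  {v: True, a: True}


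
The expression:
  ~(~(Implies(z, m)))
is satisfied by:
  {m: True, z: False}
  {z: False, m: False}
  {z: True, m: True}


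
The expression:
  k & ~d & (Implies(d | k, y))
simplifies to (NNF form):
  k & y & ~d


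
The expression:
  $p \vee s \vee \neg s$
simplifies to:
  $\text{True}$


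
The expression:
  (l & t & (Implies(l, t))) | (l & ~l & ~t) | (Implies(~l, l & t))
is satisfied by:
  {l: True}


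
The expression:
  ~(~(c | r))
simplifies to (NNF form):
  c | r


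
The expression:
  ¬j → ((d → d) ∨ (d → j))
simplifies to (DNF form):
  True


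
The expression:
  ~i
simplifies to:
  ~i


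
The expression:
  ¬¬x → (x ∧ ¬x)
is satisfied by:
  {x: False}


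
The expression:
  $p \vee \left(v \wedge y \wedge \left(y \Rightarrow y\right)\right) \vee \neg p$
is always true.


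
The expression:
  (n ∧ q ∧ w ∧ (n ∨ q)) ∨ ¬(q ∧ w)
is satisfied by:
  {n: True, w: False, q: False}
  {w: False, q: False, n: False}
  {n: True, q: True, w: False}
  {q: True, w: False, n: False}
  {n: True, w: True, q: False}
  {w: True, n: False, q: False}
  {n: True, q: True, w: True}


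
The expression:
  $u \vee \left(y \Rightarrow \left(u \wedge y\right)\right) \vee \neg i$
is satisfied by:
  {u: True, y: False, i: False}
  {u: False, y: False, i: False}
  {i: True, u: True, y: False}
  {i: True, u: False, y: False}
  {y: True, u: True, i: False}
  {y: True, u: False, i: False}
  {y: True, i: True, u: True}


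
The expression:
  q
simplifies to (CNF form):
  q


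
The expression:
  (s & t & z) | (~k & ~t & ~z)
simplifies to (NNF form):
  (s | ~z) & (t | ~k) & (t | ~z) & (z | ~t)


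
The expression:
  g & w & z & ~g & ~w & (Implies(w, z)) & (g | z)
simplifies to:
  False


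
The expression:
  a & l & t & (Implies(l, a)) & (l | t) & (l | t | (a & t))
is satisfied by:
  {t: True, a: True, l: True}


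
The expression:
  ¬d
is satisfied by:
  {d: False}


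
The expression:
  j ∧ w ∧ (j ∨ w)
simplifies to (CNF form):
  j ∧ w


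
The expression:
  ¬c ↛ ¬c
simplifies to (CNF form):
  False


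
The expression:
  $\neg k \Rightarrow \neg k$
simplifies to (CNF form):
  $\text{True}$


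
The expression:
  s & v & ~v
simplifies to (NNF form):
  False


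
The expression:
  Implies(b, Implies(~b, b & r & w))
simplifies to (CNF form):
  True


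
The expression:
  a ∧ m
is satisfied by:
  {a: True, m: True}


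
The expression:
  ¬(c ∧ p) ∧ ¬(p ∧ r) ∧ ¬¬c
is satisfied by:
  {c: True, p: False}


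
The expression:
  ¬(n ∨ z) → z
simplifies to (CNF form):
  n ∨ z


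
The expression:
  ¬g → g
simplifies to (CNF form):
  g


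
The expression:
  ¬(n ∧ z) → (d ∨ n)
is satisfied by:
  {n: True, d: True}
  {n: True, d: False}
  {d: True, n: False}


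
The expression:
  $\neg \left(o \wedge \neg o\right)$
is always true.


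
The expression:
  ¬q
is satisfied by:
  {q: False}


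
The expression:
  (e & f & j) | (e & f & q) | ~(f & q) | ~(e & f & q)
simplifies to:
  True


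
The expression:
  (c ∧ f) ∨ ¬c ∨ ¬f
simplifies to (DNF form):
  True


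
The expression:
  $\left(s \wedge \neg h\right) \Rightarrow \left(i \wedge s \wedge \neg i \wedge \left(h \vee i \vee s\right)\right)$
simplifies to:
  $h \vee \neg s$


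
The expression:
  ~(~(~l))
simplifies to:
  ~l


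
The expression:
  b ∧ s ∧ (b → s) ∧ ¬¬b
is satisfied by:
  {b: True, s: True}


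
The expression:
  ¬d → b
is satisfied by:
  {b: True, d: True}
  {b: True, d: False}
  {d: True, b: False}


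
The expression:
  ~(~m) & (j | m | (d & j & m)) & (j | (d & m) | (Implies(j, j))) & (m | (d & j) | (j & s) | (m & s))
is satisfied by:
  {m: True}


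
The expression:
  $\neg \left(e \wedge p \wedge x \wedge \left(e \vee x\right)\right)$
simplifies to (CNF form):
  $\neg e \vee \neg p \vee \neg x$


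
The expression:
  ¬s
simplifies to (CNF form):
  ¬s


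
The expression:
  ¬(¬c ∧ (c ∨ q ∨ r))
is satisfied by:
  {c: True, q: False, r: False}
  {r: True, c: True, q: False}
  {c: True, q: True, r: False}
  {r: True, c: True, q: True}
  {r: False, q: False, c: False}


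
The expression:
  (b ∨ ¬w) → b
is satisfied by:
  {b: True, w: True}
  {b: True, w: False}
  {w: True, b: False}


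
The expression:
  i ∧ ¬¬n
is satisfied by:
  {i: True, n: True}


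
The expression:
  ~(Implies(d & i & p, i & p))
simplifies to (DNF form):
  False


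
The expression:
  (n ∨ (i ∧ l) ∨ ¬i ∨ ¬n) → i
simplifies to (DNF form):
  i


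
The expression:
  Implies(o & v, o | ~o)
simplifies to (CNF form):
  True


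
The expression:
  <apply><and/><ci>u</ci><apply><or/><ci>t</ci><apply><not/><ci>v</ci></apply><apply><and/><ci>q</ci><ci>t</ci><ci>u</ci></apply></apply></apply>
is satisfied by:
  {t: True, u: True, v: False}
  {u: True, v: False, t: False}
  {t: True, v: True, u: True}


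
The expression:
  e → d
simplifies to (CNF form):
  d ∨ ¬e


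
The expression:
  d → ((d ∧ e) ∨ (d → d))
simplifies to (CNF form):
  True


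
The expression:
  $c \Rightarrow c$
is always true.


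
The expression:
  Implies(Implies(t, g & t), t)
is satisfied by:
  {t: True}


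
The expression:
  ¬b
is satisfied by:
  {b: False}


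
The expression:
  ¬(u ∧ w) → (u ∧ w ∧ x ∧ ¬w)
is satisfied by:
  {u: True, w: True}


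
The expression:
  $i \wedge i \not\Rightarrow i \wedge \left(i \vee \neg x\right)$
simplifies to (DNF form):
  $\text{False}$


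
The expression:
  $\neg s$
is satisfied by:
  {s: False}


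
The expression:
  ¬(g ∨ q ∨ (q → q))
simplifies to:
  False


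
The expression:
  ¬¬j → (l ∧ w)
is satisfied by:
  {w: True, l: True, j: False}
  {w: True, l: False, j: False}
  {l: True, w: False, j: False}
  {w: False, l: False, j: False}
  {j: True, w: True, l: True}


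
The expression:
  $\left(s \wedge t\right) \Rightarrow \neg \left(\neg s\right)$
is always true.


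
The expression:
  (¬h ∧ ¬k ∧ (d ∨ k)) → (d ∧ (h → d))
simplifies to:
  True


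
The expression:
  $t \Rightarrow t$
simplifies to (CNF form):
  $\text{True}$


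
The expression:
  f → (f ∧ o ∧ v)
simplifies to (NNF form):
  (o ∧ v) ∨ ¬f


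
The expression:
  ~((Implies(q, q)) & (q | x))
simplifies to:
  ~q & ~x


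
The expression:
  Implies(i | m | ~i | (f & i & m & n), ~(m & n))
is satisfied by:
  {m: False, n: False}
  {n: True, m: False}
  {m: True, n: False}


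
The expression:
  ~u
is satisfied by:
  {u: False}


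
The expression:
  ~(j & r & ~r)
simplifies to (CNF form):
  True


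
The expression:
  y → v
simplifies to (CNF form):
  v ∨ ¬y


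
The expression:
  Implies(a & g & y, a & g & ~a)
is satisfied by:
  {g: False, y: False, a: False}
  {a: True, g: False, y: False}
  {y: True, g: False, a: False}
  {a: True, y: True, g: False}
  {g: True, a: False, y: False}
  {a: True, g: True, y: False}
  {y: True, g: True, a: False}


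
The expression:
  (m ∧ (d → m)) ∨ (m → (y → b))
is always true.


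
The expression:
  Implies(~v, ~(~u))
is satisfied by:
  {v: True, u: True}
  {v: True, u: False}
  {u: True, v: False}


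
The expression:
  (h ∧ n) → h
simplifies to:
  True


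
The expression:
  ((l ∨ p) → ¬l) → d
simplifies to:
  d ∨ l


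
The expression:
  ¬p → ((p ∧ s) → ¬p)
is always true.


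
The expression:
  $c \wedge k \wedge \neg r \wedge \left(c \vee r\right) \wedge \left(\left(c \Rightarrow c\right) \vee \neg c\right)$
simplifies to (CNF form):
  $c \wedge k \wedge \neg r$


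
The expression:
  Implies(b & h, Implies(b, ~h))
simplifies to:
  ~b | ~h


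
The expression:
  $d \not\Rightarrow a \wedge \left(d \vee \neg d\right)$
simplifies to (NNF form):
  $d \wedge \neg a$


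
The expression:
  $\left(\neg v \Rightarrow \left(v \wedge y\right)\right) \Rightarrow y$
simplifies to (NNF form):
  $y \vee \neg v$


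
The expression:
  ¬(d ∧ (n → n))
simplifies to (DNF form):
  ¬d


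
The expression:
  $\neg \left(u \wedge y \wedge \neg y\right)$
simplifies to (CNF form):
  $\text{True}$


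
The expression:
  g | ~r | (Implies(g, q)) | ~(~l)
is always true.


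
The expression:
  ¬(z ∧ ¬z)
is always true.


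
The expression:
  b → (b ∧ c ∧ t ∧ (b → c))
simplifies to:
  (c ∧ t) ∨ ¬b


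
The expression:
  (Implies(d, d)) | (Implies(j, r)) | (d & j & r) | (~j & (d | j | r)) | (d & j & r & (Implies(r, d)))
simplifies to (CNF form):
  True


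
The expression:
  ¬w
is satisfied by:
  {w: False}


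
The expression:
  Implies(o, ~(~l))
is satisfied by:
  {l: True, o: False}
  {o: False, l: False}
  {o: True, l: True}


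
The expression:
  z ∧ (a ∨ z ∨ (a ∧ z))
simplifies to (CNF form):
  z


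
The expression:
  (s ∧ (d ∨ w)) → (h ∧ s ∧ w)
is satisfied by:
  {h: True, s: False, w: False, d: False}
  {h: False, s: False, w: False, d: False}
  {d: True, h: True, s: False, w: False}
  {d: True, h: False, s: False, w: False}
  {w: True, h: True, s: False, d: False}
  {w: True, h: False, s: False, d: False}
  {d: True, w: True, h: True, s: False}
  {d: True, w: True, h: False, s: False}
  {s: True, h: True, d: False, w: False}
  {s: True, h: False, d: False, w: False}
  {w: True, s: True, h: True, d: False}
  {d: True, w: True, s: True, h: True}


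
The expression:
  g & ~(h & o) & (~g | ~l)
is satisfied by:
  {g: True, h: False, o: False, l: False}
  {g: True, o: True, h: False, l: False}
  {g: True, h: True, o: False, l: False}


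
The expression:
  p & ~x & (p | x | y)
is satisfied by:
  {p: True, x: False}


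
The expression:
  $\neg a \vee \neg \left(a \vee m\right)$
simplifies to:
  $\neg a$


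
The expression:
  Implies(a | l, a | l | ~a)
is always true.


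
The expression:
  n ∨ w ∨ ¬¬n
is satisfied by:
  {n: True, w: True}
  {n: True, w: False}
  {w: True, n: False}


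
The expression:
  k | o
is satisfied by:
  {k: True, o: True}
  {k: True, o: False}
  {o: True, k: False}


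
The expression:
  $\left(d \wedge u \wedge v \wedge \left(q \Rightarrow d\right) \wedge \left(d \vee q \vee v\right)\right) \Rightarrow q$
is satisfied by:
  {q: True, u: False, v: False, d: False}
  {q: False, u: False, v: False, d: False}
  {d: True, q: True, u: False, v: False}
  {d: True, q: False, u: False, v: False}
  {q: True, v: True, d: False, u: False}
  {v: True, d: False, u: False, q: False}
  {d: True, v: True, q: True, u: False}
  {d: True, v: True, q: False, u: False}
  {q: True, u: True, d: False, v: False}
  {u: True, d: False, v: False, q: False}
  {q: True, d: True, u: True, v: False}
  {d: True, u: True, q: False, v: False}
  {q: True, v: True, u: True, d: False}
  {v: True, u: True, d: False, q: False}
  {d: True, v: True, u: True, q: True}


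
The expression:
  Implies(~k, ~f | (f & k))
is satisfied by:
  {k: True, f: False}
  {f: False, k: False}
  {f: True, k: True}


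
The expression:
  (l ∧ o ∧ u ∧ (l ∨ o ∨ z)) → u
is always true.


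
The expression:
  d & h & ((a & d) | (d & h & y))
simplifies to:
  d & h & (a | y)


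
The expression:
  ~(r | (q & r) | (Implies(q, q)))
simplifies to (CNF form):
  False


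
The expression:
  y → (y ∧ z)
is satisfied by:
  {z: True, y: False}
  {y: False, z: False}
  {y: True, z: True}


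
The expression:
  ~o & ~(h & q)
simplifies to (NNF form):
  ~o & (~h | ~q)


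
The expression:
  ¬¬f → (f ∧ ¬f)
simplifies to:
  ¬f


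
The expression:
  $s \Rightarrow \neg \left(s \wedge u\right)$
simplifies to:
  $\neg s \vee \neg u$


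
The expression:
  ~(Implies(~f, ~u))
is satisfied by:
  {u: True, f: False}


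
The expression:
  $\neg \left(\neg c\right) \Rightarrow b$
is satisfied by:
  {b: True, c: False}
  {c: False, b: False}
  {c: True, b: True}


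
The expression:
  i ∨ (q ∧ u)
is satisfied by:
  {i: True, q: True, u: True}
  {i: True, q: True, u: False}
  {i: True, u: True, q: False}
  {i: True, u: False, q: False}
  {q: True, u: True, i: False}


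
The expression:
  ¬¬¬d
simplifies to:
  ¬d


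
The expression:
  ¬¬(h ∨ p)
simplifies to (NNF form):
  h ∨ p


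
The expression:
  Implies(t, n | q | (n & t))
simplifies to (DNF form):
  n | q | ~t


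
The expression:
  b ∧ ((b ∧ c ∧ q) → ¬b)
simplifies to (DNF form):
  (b ∧ ¬c) ∨ (b ∧ ¬q)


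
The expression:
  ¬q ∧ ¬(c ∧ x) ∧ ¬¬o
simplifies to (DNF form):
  (o ∧ ¬c ∧ ¬q) ∨ (o ∧ ¬q ∧ ¬x)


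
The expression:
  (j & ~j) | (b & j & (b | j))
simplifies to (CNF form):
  b & j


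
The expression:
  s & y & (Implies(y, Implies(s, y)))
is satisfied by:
  {s: True, y: True}


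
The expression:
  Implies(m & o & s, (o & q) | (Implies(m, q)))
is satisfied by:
  {q: True, s: False, m: False, o: False}
  {q: False, s: False, m: False, o: False}
  {q: True, o: True, s: False, m: False}
  {o: True, q: False, s: False, m: False}
  {q: True, m: True, o: False, s: False}
  {m: True, o: False, s: False, q: False}
  {q: True, o: True, m: True, s: False}
  {o: True, m: True, q: False, s: False}
  {q: True, s: True, o: False, m: False}
  {s: True, o: False, m: False, q: False}
  {q: True, o: True, s: True, m: False}
  {o: True, s: True, q: False, m: False}
  {q: True, m: True, s: True, o: False}
  {m: True, s: True, o: False, q: False}
  {q: True, o: True, m: True, s: True}


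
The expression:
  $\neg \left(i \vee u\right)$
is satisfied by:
  {u: False, i: False}


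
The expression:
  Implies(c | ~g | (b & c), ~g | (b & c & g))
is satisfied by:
  {b: True, g: False, c: False}
  {g: False, c: False, b: False}
  {b: True, c: True, g: False}
  {c: True, g: False, b: False}
  {b: True, g: True, c: False}
  {g: True, b: False, c: False}
  {b: True, c: True, g: True}


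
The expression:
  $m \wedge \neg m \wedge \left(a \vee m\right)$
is never true.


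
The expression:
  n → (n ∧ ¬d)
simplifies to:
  ¬d ∨ ¬n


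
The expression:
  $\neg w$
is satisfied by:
  {w: False}


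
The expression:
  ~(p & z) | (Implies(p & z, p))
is always true.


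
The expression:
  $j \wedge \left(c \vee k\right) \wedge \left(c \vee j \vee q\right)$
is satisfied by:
  {j: True, k: True, c: True}
  {j: True, k: True, c: False}
  {j: True, c: True, k: False}


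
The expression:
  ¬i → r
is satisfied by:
  {i: True, r: True}
  {i: True, r: False}
  {r: True, i: False}


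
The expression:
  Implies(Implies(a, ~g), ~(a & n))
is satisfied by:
  {g: True, n: False, a: False}
  {g: False, n: False, a: False}
  {a: True, g: True, n: False}
  {a: True, g: False, n: False}
  {n: True, g: True, a: False}
  {n: True, g: False, a: False}
  {n: True, a: True, g: True}


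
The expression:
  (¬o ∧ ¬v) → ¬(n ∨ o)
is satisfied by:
  {o: True, v: True, n: False}
  {o: True, v: False, n: False}
  {v: True, o: False, n: False}
  {o: False, v: False, n: False}
  {n: True, o: True, v: True}
  {n: True, o: True, v: False}
  {n: True, v: True, o: False}


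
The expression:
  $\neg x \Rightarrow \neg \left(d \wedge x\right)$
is always true.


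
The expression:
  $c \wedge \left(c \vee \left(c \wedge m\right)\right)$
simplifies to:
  $c$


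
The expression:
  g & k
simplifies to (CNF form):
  g & k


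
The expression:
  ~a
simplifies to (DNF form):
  ~a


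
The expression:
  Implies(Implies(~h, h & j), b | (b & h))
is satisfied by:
  {b: True, h: False}
  {h: False, b: False}
  {h: True, b: True}


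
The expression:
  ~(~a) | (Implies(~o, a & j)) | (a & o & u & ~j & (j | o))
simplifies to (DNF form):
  a | o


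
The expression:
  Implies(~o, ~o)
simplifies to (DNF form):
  True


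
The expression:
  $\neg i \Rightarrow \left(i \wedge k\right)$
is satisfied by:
  {i: True}


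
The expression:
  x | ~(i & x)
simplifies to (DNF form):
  True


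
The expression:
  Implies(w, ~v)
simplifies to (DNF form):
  ~v | ~w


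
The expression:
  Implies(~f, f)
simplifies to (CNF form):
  f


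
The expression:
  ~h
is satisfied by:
  {h: False}


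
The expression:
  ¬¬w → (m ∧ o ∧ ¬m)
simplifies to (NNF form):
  ¬w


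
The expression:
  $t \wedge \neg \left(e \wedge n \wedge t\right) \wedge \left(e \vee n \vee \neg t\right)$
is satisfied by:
  {t: True, n: True, e: False}
  {t: True, e: True, n: False}


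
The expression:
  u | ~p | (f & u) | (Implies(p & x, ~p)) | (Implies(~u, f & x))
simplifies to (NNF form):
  f | u | ~p | ~x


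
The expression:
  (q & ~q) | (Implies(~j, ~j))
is always true.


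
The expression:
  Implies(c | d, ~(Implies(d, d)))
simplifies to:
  ~c & ~d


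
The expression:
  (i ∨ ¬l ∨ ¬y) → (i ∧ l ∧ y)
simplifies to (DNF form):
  l ∧ y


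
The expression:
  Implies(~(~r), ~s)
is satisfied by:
  {s: False, r: False}
  {r: True, s: False}
  {s: True, r: False}


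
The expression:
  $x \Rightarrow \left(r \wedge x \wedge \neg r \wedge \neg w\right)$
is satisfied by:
  {x: False}


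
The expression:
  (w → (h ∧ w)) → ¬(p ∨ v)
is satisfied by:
  {w: True, p: False, h: False, v: False}
  {v: False, p: False, w: False, h: False}
  {v: True, w: True, p: False, h: False}
  {h: True, w: True, v: False, p: False}
  {h: True, v: False, p: False, w: False}
  {w: True, p: True, h: False, v: False}
  {v: True, w: True, p: True, h: False}


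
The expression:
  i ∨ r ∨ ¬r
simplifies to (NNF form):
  True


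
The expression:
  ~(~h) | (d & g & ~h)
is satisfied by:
  {d: True, h: True, g: True}
  {d: True, h: True, g: False}
  {h: True, g: True, d: False}
  {h: True, g: False, d: False}
  {d: True, g: True, h: False}


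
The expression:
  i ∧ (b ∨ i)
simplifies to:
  i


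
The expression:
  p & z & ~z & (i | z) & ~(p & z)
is never true.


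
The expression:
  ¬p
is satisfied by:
  {p: False}


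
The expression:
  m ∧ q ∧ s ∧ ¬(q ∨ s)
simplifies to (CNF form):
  False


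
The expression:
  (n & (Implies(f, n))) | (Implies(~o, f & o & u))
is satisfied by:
  {n: True, o: True}
  {n: True, o: False}
  {o: True, n: False}


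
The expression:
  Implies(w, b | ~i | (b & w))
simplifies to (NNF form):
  b | ~i | ~w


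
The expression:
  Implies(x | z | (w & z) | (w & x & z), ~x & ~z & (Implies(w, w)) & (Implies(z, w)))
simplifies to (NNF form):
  ~x & ~z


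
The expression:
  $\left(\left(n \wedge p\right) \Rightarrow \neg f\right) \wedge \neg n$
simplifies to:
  $\neg n$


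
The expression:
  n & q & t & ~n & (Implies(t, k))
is never true.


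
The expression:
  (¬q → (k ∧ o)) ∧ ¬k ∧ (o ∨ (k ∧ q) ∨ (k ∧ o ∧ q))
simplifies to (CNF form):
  o ∧ q ∧ ¬k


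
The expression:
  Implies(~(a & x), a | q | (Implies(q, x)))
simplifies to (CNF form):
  True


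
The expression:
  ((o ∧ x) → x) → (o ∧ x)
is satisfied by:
  {x: True, o: True}


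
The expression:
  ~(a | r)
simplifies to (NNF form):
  ~a & ~r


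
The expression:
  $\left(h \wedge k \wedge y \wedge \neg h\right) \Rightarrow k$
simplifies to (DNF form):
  $\text{True}$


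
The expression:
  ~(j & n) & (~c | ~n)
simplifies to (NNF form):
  ~n | (~c & ~j)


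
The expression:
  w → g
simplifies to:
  g ∨ ¬w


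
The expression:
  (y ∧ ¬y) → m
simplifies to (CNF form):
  True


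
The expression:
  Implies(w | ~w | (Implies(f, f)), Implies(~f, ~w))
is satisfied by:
  {f: True, w: False}
  {w: False, f: False}
  {w: True, f: True}


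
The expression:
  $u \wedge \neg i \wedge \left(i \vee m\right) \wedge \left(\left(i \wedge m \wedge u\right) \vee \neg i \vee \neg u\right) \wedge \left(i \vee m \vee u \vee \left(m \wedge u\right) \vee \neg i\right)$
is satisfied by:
  {m: True, u: True, i: False}


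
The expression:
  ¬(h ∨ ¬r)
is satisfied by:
  {r: True, h: False}


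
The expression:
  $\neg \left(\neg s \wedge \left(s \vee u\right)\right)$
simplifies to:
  $s \vee \neg u$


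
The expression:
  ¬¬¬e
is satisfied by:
  {e: False}


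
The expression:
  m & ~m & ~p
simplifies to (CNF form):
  False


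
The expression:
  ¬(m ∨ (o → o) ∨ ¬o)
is never true.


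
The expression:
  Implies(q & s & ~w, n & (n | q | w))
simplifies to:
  n | w | ~q | ~s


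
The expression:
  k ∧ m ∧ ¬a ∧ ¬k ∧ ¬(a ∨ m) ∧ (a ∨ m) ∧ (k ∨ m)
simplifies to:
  False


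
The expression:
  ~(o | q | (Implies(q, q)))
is never true.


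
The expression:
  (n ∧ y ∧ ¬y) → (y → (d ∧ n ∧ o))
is always true.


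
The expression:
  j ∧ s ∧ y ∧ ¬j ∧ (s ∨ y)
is never true.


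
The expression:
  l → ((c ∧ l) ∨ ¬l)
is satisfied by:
  {c: True, l: False}
  {l: False, c: False}
  {l: True, c: True}


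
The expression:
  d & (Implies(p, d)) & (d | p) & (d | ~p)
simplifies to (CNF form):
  d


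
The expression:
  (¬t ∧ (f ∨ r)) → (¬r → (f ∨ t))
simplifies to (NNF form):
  True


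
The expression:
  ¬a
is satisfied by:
  {a: False}


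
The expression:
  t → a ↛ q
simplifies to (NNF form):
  (a ∧ ¬q) ∨ ¬t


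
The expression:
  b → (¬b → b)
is always true.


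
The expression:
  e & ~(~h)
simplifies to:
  e & h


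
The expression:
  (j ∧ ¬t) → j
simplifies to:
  True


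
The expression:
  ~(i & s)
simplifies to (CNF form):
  ~i | ~s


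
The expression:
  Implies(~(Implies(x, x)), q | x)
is always true.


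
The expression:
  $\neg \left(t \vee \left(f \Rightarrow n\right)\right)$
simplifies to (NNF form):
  $f \wedge \neg n \wedge \neg t$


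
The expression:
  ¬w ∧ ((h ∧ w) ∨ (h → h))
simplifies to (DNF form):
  ¬w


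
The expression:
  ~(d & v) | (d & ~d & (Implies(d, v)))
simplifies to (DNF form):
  ~d | ~v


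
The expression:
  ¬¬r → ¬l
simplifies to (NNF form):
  ¬l ∨ ¬r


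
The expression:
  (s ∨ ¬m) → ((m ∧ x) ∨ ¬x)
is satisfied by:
  {m: True, x: False}
  {x: False, m: False}
  {x: True, m: True}


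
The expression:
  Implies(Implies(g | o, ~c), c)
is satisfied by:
  {c: True}


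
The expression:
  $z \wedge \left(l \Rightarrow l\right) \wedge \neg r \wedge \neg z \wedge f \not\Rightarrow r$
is never true.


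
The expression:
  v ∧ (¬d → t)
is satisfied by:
  {d: True, t: True, v: True}
  {d: True, v: True, t: False}
  {t: True, v: True, d: False}


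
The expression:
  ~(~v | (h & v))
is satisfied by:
  {v: True, h: False}


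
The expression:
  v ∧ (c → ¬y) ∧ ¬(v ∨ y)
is never true.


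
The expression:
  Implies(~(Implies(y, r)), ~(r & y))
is always true.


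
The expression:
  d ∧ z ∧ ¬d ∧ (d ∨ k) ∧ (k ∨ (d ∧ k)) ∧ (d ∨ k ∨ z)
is never true.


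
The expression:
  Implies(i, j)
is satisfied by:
  {j: True, i: False}
  {i: False, j: False}
  {i: True, j: True}


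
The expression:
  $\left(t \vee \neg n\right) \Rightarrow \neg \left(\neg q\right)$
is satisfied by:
  {q: True, n: True, t: False}
  {q: True, n: False, t: False}
  {q: True, t: True, n: True}
  {q: True, t: True, n: False}
  {n: True, t: False, q: False}


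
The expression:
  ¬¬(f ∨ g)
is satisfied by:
  {g: True, f: True}
  {g: True, f: False}
  {f: True, g: False}


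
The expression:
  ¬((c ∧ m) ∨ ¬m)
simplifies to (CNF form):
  m ∧ ¬c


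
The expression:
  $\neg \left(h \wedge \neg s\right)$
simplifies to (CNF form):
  $s \vee \neg h$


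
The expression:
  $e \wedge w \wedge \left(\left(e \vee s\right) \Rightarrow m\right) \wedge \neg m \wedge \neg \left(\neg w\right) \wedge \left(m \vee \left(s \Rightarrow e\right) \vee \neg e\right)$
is never true.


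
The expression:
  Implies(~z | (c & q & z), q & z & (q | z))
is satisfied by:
  {z: True}


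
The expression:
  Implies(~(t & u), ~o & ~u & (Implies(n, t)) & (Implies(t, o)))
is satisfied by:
  {t: True, u: True, n: False, o: False}
  {t: True, o: True, u: True, n: False}
  {t: True, n: True, u: True, o: False}
  {t: True, o: True, n: True, u: True}
  {o: False, u: False, n: False, t: False}


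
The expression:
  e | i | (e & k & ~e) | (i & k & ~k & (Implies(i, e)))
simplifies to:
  e | i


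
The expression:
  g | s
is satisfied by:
  {g: True, s: True}
  {g: True, s: False}
  {s: True, g: False}


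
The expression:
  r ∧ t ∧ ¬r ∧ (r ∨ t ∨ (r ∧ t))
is never true.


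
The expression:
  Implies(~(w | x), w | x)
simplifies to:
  w | x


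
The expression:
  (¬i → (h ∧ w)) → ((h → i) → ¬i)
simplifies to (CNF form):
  ¬i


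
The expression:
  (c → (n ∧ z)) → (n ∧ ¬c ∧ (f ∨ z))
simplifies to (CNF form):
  (c ∨ n) ∧ (c ∨ ¬c) ∧ (c ∨ f ∨ n) ∧ (c ∨ f ∨ z) ∧ (c ∨ f ∨ ¬c) ∧ (c ∨ n ∨ z) ∧ (c ∨ n ∨ ¬c) ∧ (c ∨ n ∨ ¬n) ∧ (c ∨ n ∨ ¬z) ∧ (c ∨ z ∨ ¬c) ∧ (c ∨ ¬c ∨ ¬n) ∧ (c ∨ ¬c ∨ ¬z) ∧ (n ∨ ¬n ∨ ¬z) ∧ (¬c ∨ ¬n ∨ ¬z) ∧ (c ∨ f ∨ n ∨ ¬n) ∧ (c ∨ f ∨ n ∨ ¬z) ∧ (c ∨ f ∨ z ∨ ¬n) ∧ (c ∨ f ∨ z ∨ ¬z) ∧ (c ∨ f ∨ ¬c ∨ ¬n) ∧ (c ∨ f ∨ ¬c ∨ ¬z) ∧ (c ∨ n ∨ z ∨ ¬n) ∧ (c ∨ n ∨ z ∨ ¬z) ∧ (c ∨ n ∨ ¬c ∨ ¬n) ∧ (c ∨ n ∨ ¬c ∨ ¬z) ∧ (c ∨ z ∨ ¬c ∨ ¬n) ∧ (c ∨ z ∨ ¬c ∨ ¬z) ∧ (f ∨ n ∨ ¬n ∨ ¬z) ∧ (f ∨ z ∨ ¬n ∨ ¬z) ∧ (f ∨ ¬c ∨ ¬n ∨ ¬z) ∧ (n ∨ z ∨ ¬n ∨ ¬z) ∧ (n ∨ ¬c ∨ ¬n ∨ ¬z) ∧ (z ∨ ¬c ∨ ¬n ∨ ¬z)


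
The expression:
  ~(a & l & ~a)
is always true.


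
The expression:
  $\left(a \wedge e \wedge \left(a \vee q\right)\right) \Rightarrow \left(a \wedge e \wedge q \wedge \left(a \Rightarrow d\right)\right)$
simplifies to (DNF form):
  $\left(d \wedge q\right) \vee \neg a \vee \neg e$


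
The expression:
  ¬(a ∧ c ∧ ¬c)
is always true.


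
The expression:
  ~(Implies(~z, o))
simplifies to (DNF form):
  ~o & ~z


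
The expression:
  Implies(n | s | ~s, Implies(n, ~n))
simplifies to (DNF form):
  ~n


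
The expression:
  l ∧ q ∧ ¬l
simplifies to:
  False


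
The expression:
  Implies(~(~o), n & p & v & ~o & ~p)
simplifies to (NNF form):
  ~o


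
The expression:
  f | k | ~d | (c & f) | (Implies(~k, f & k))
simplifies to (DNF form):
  f | k | ~d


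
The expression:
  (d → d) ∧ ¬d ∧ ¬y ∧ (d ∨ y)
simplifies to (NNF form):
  False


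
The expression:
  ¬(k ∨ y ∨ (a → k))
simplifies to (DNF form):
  a ∧ ¬k ∧ ¬y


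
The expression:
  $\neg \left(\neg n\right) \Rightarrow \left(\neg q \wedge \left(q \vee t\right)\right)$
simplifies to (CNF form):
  $\left(t \vee \neg n\right) \wedge \left(\neg n \vee \neg q\right)$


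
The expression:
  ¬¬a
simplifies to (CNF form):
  a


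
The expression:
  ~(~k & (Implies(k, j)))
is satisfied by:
  {k: True}


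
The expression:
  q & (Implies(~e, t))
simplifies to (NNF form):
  q & (e | t)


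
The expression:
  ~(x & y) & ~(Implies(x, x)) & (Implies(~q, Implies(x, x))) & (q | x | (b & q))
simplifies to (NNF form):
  False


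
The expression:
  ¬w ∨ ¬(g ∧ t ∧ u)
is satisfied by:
  {w: False, u: False, t: False, g: False}
  {g: True, w: False, u: False, t: False}
  {t: True, w: False, u: False, g: False}
  {g: True, t: True, w: False, u: False}
  {u: True, g: False, w: False, t: False}
  {g: True, u: True, w: False, t: False}
  {t: True, u: True, g: False, w: False}
  {g: True, t: True, u: True, w: False}
  {w: True, t: False, u: False, g: False}
  {g: True, w: True, t: False, u: False}
  {t: True, w: True, g: False, u: False}
  {g: True, t: True, w: True, u: False}
  {u: True, w: True, t: False, g: False}
  {g: True, u: True, w: True, t: False}
  {t: True, u: True, w: True, g: False}


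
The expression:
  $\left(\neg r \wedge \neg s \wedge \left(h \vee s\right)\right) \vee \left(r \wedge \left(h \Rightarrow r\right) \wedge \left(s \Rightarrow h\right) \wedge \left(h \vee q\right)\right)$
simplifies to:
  $\left(h \vee q\right) \wedge \left(h \vee r\right) \wedge \left(h \vee \neg s\right) \wedge \left(r \vee \neg s\right)$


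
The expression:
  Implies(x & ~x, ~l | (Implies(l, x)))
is always true.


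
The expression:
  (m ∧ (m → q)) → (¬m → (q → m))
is always true.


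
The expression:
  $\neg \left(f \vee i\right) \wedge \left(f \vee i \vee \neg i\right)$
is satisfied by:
  {i: False, f: False}


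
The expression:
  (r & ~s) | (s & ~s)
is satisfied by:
  {r: True, s: False}


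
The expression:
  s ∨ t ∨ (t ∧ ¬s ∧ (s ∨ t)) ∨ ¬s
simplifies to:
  True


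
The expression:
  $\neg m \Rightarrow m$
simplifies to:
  $m$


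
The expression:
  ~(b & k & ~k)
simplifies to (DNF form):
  True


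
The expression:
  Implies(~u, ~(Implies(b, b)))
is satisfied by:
  {u: True}


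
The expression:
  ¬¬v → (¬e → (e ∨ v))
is always true.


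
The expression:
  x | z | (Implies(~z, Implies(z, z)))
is always true.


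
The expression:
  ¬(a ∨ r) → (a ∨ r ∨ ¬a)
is always true.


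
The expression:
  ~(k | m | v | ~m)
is never true.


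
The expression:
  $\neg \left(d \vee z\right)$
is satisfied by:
  {d: False, z: False}


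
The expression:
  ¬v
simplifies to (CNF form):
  ¬v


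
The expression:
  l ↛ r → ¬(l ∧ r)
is always true.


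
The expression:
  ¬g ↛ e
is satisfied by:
  {e: True, g: False}
  {g: False, e: False}
  {g: True, e: True}


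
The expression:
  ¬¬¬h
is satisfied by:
  {h: False}


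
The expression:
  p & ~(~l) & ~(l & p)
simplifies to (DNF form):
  False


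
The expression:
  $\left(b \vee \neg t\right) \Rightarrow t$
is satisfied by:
  {t: True}


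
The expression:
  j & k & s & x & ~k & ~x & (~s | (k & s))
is never true.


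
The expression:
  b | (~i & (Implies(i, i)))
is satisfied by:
  {b: True, i: False}
  {i: False, b: False}
  {i: True, b: True}


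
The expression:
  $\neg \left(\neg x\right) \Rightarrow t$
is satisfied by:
  {t: True, x: False}
  {x: False, t: False}
  {x: True, t: True}


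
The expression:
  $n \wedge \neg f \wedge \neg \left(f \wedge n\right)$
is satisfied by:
  {n: True, f: False}


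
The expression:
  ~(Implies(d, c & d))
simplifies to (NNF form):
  d & ~c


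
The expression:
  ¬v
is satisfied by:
  {v: False}


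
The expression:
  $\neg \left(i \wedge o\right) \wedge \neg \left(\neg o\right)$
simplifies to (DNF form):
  $o \wedge \neg i$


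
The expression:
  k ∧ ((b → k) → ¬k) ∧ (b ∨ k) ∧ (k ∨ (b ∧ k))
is never true.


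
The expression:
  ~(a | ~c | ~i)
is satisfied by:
  {i: True, c: True, a: False}


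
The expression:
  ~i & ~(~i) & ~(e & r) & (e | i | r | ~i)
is never true.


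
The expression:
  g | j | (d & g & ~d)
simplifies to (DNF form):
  g | j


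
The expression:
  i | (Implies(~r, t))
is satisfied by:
  {i: True, r: True, t: True}
  {i: True, r: True, t: False}
  {i: True, t: True, r: False}
  {i: True, t: False, r: False}
  {r: True, t: True, i: False}
  {r: True, t: False, i: False}
  {t: True, r: False, i: False}


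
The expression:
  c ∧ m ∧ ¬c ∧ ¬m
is never true.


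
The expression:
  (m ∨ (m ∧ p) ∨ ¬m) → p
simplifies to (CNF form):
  p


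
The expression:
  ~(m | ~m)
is never true.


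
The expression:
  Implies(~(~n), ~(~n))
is always true.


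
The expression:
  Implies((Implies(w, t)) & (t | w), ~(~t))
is always true.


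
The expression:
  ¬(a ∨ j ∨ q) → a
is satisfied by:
  {a: True, q: True, j: True}
  {a: True, q: True, j: False}
  {a: True, j: True, q: False}
  {a: True, j: False, q: False}
  {q: True, j: True, a: False}
  {q: True, j: False, a: False}
  {j: True, q: False, a: False}


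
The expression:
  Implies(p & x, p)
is always true.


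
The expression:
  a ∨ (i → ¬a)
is always true.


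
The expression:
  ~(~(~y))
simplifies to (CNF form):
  ~y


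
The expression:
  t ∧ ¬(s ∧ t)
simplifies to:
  t ∧ ¬s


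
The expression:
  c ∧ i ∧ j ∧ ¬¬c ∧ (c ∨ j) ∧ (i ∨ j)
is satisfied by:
  {c: True, i: True, j: True}


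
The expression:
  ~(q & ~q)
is always true.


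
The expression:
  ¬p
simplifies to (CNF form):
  ¬p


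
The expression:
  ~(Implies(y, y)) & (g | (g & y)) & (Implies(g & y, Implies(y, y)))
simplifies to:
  False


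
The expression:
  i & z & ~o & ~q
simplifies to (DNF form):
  i & z & ~o & ~q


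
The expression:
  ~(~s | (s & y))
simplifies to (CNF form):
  s & ~y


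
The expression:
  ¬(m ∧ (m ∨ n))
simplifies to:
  ¬m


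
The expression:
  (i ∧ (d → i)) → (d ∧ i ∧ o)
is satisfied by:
  {d: True, o: True, i: False}
  {d: True, o: False, i: False}
  {o: True, d: False, i: False}
  {d: False, o: False, i: False}
  {i: True, d: True, o: True}


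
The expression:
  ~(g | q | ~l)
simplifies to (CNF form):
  l & ~g & ~q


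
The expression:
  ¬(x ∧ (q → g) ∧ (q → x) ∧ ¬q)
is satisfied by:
  {q: True, x: False}
  {x: False, q: False}
  {x: True, q: True}


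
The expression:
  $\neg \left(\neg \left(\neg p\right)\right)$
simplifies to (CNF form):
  $\neg p$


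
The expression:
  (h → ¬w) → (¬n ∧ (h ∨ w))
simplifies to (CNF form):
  (h ∨ w) ∧ (h ∨ ¬n) ∧ (w ∨ ¬n) ∧ (h ∨ w ∨ ¬n)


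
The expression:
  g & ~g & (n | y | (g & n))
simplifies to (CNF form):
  False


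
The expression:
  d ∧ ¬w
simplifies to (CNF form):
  d ∧ ¬w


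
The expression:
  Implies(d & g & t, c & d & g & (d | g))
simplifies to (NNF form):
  c | ~d | ~g | ~t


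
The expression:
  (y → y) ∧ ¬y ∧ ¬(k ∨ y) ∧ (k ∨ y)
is never true.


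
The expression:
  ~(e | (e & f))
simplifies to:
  ~e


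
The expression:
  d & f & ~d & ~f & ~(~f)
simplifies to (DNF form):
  False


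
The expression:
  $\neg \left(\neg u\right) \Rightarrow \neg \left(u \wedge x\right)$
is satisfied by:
  {u: False, x: False}
  {x: True, u: False}
  {u: True, x: False}


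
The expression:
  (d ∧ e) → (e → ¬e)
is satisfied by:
  {e: False, d: False}
  {d: True, e: False}
  {e: True, d: False}


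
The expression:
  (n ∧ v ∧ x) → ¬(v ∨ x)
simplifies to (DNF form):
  ¬n ∨ ¬v ∨ ¬x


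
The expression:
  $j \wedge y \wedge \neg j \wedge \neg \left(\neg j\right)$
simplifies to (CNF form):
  $\text{False}$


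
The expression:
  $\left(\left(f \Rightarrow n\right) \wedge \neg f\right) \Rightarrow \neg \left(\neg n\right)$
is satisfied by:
  {n: True, f: True}
  {n: True, f: False}
  {f: True, n: False}


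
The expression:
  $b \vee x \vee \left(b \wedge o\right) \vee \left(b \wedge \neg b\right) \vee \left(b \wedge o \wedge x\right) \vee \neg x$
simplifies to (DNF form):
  $\text{True}$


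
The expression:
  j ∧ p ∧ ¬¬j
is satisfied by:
  {p: True, j: True}


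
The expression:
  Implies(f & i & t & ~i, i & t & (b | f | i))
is always true.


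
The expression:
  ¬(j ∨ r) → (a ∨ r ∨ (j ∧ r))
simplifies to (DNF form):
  a ∨ j ∨ r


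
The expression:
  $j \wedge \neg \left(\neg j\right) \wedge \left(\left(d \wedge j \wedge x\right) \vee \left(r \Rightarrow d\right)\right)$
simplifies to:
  $j \wedge \left(d \vee \neg r\right)$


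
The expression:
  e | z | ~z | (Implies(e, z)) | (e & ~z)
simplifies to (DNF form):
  True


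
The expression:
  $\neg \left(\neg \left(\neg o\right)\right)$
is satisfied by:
  {o: False}


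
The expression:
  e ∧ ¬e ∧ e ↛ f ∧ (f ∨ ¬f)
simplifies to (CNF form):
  False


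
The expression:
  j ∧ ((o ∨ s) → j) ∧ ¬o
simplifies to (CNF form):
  j ∧ ¬o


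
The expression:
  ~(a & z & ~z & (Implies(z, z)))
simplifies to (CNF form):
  True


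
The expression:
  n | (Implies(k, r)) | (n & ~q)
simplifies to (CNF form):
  n | r | ~k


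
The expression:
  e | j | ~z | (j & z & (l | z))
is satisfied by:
  {e: True, j: True, z: False}
  {e: True, j: False, z: False}
  {j: True, e: False, z: False}
  {e: False, j: False, z: False}
  {z: True, e: True, j: True}
  {z: True, e: True, j: False}
  {z: True, j: True, e: False}


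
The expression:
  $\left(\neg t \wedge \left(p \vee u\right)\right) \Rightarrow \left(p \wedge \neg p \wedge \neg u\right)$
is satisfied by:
  {t: True, u: False, p: False}
  {t: True, p: True, u: False}
  {t: True, u: True, p: False}
  {t: True, p: True, u: True}
  {p: False, u: False, t: False}


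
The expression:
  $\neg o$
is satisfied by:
  {o: False}


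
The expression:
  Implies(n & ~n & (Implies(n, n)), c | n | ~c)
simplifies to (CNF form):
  True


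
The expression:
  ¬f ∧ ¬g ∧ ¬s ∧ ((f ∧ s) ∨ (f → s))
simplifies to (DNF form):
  ¬f ∧ ¬g ∧ ¬s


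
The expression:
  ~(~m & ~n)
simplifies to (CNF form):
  m | n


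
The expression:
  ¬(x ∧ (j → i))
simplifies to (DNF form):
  (j ∧ ¬i) ∨ ¬x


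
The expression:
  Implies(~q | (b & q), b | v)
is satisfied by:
  {b: True, q: True, v: True}
  {b: True, q: True, v: False}
  {b: True, v: True, q: False}
  {b: True, v: False, q: False}
  {q: True, v: True, b: False}
  {q: True, v: False, b: False}
  {v: True, q: False, b: False}
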